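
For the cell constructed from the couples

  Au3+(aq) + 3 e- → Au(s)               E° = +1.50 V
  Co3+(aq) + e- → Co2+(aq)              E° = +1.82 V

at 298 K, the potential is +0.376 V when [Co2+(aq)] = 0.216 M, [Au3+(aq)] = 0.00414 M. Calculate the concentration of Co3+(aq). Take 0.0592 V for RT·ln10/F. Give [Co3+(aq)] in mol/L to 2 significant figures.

With Co³⁺/Co²⁺ at the cathode and Au³⁺/Au at the anode, E°cell = +1.82 − (+1.50) = +0.32 V (n = 3).
Since E = E° − (0.0592/n)·log Q, log Q = n(E° − E)/0.0592 = −2.838.
Balancing electrons gives 3 Co3+(aq) + Au(s) → 3 Co2+(aq) + Au3+(aq); thus Q = ([Co2+(aq)]^3·[Au3+(aq)]) / [Co3+(aq)]^3.
Solving for the unknown gives log [Co3+(aq)] = −0.514, so [Co3+(aq)] ≈ 0.31 M.

0.31 M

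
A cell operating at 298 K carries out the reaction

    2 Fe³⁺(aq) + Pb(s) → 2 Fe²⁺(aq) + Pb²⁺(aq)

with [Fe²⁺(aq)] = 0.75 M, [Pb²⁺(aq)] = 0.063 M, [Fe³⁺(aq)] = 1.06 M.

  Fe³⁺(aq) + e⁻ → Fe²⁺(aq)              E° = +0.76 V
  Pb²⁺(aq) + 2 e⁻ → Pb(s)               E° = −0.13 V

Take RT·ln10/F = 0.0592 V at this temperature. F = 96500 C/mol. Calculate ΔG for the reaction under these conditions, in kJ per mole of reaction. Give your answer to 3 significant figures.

The standard cell potential is +0.76 − (−0.13) = +0.89 V, with n = 2 electrons in the balanced equation.
Here Q = ([Fe²⁺(aq)]^2·[Pb²⁺(aq)]) / [Fe³⁺(aq)]^2 = 0.0315 (log Q = −1.501), giving E = +0.89 − (0.0592/2)·(−1.501) = +0.9344 V.
ΔG = −nFE = −(2)(96500)(+0.9344) J/mol = −180 kJ/mol.

−180 kJ/mol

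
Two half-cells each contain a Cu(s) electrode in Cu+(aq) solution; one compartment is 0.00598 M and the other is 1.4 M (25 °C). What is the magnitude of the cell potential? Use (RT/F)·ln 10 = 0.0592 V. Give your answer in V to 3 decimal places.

0.140 V

For a concentration cell E°cell = 0, since both electrodes use the same couple.
The compartment with the higher Cu+(aq) concentration (1.4 M) acts as the cathode; ions are reduced there and produced at the dilute (0.00598 M) anode.
With n = 1, Ecell = −(0.0592/1)·log([dilute]/[conc]) = −(0.0592/1)·log(0.00598/1.4) = +0.140 V.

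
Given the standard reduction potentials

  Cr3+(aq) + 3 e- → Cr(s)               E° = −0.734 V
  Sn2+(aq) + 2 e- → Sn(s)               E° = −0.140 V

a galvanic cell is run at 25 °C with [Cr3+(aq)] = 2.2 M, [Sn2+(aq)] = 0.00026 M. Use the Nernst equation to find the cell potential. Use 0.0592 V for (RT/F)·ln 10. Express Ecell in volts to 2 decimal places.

+0.48 V

The Sn²⁺/Sn couple has the more positive E°, so it is the cathode; Cr³⁺/Cr is the anode.
E°cell = E°cat − E°an = −0.140 − (−0.734) = +0.594 V; n = 6.
Balancing gives 3 Sn2+(aq) + 2 Cr(s) → 3 Sn(s) + 2 Cr3+(aq); hence Q = [Cr3+(aq)]^2 / [Sn2+(aq)]^3 = 2.75×10^11 (log Q = 11.440).
E = E° − (0.0592/n)·log Q = +0.594 − (0.0592/6)(11.440) = +0.48 V.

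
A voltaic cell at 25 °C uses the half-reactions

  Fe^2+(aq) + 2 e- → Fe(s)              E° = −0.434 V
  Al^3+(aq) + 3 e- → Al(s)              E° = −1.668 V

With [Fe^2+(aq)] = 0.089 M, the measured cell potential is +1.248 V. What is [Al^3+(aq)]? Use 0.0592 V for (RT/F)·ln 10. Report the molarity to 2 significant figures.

0.0052 M

The Fe²⁺/Fe couple has the larger reduction potential, so it is the cathode: E°cell = −0.434 − (−1.668) = +1.234 V and n = 6.
From the Nernst equation, log Q = n(E° − E)/0.0592 = 6·(+1.234 − (+1.248))/0.0592 = −1.419.
Balancing electrons gives 3 Fe^2+(aq) + 2 Al(s) → 3 Fe(s) + 2 Al^3+(aq); thus Q = [Al^3+(aq)]^2 / [Fe^2+(aq)]^3.
Substituting the known concentrations and solving, log [Al^3+(aq)] = −2.285 and [Al^3+(aq)] = 0.0052 M.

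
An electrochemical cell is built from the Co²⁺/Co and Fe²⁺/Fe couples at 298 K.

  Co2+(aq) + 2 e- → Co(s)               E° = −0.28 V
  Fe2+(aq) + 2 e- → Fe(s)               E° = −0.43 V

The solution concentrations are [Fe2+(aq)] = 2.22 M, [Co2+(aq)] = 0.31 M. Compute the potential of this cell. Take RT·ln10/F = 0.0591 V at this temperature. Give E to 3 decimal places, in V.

Since E°(Co²⁺/Co) > E°(Fe²⁺/Fe), Co²⁺/Co serves as the cathode.
E°cell = E°cat − E°an = −0.28 − (−0.43) = +0.15 V; n = 2.
The balanced reaction is Co2+(aq) + Fe(s) → Co(s) + Fe2+(aq), so Q = [Fe2+(aq)] / [Co2+(aq)] = 7.16 and log Q = 0.855.
Applying E = E° − (RT ln10/nF)·log Q gives +0.15 − (0.0591/2)(0.855) = +0.125 V.

+0.125 V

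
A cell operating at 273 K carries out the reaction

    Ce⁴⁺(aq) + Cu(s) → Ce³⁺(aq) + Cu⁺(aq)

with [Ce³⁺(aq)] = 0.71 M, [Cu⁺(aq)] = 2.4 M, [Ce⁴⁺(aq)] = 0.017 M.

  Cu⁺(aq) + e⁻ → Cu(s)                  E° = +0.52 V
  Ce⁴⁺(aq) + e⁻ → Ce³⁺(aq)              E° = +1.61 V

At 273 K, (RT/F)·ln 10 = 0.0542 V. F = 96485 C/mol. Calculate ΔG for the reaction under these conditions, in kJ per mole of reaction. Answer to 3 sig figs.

With Ce⁴⁺/Ce³⁺ reduced at the cathode, E°cell = +1.61 − (+0.52) = +1.09 V and n = 1.
Q = ([Ce³⁺(aq)]·[Cu⁺(aq)]) / [Ce⁴⁺(aq)] = 100, so log Q = 2.001 and E = +1.09 − (0.0542/1)(2.001) = +0.9815 V.
Finally ΔG = −nFE = −(1)(96485 C/mol)(+0.9815 V) = −94.7 kJ/mol.

−94.7 kJ/mol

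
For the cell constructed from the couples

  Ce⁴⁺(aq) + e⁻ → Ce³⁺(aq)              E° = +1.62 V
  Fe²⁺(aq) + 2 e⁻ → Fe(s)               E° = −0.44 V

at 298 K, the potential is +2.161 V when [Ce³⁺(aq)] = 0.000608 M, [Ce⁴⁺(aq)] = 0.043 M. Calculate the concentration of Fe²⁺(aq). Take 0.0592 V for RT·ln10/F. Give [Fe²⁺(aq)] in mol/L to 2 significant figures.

1.9 M

The Ce⁴⁺/Ce³⁺ couple has the larger reduction potential, so it is the cathode: E°cell = +1.62 − (−0.44) = +2.06 V and n = 2.
Rearranging E = E° − (0.0592/n)·log Q gives log Q = 2(+2.06 − (+2.161))/0.0592 = −3.412.
For 2 Ce⁴⁺(aq) + Fe(s) → 2 Ce³⁺(aq) + Fe²⁺(aq), the reaction quotient is Q = ([Ce³⁺(aq)]^2·[Fe²⁺(aq)]) / [Ce⁴⁺(aq)]^2.
Isolating [Fe²⁺(aq)] in Q = 10^{−3.412} yields log [Fe²⁺(aq)] = 0.287, i.e. 1.9 M.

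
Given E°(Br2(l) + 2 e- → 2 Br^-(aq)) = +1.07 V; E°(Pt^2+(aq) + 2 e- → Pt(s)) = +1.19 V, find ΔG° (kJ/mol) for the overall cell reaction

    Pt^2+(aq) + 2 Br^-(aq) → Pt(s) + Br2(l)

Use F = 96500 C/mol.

In the reaction as written Pt^2+(aq) is reduced, so the Pt²⁺/Pt couple is the cathode and Br₂/Br⁻ is the anode.
E°cell = +1.19 − (+1.07) = +0.12 V; balancing electrons gives n = 2.
ΔG° = −nFE°cell = −(2)(96500)(+0.12) J/mol = −23.2 kJ/mol.

−23.2 kJ/mol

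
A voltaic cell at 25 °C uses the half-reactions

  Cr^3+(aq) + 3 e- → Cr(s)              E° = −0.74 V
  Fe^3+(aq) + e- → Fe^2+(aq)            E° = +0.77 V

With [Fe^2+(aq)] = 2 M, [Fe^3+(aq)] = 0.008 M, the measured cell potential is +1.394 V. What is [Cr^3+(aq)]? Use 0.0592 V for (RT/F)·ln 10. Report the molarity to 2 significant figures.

With Fe³⁺/Fe²⁺ at the cathode and Cr³⁺/Cr at the anode, E°cell = +0.77 − (−0.74) = +1.51 V (n = 3).
From the Nernst equation, log Q = n(E° − E)/0.0592 = 3·(+1.51 − (+1.394))/0.0592 = 5.878.
The balanced reaction is 3 Fe^3+(aq) + Cr(s) → 3 Fe^2+(aq) + Cr^3+(aq), so Q = ([Fe^2+(aq)]^3·[Cr^3+(aq)]) / [Fe^3+(aq)]^3.
Isolating [Cr^3+(aq)] in Q = 10^{5.878} yields log [Cr^3+(aq)] = −1.316, i.e. 0.048 M.

0.048 M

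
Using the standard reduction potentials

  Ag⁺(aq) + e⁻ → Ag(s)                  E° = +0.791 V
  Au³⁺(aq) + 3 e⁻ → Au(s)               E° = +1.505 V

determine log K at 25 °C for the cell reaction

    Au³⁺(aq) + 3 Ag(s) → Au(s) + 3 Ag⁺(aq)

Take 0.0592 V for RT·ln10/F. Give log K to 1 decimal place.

log K = 36.2

The Au³⁺/Au couple is reduced (cathode); E°cell = +1.505 − (+0.791) = +0.714 V with n = 3.
At equilibrium E = 0, so log K = nE°cell / 0.0592 = (3)(+0.714) / 0.0592 = 36.2.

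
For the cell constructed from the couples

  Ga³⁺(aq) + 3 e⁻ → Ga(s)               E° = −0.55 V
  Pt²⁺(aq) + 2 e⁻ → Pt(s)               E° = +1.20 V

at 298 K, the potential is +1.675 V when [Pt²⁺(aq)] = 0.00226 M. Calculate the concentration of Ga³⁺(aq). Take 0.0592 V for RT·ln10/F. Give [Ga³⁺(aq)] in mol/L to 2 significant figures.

With Pt²⁺/Pt at the cathode and Ga³⁺/Ga at the anode, E°cell = +1.20 − (−0.55) = +1.75 V (n = 6).
From the Nernst equation, log Q = n(E° − E)/0.0592 = 6·(+1.75 − (+1.675))/0.0592 = 7.601.
Balancing electrons gives 3 Pt²⁺(aq) + 2 Ga(s) → 3 Pt(s) + 2 Ga³⁺(aq); thus Q = [Ga³⁺(aq)]^2 / [Pt²⁺(aq)]^3.
Solving for the unknown gives log [Ga³⁺(aq)] = −0.168, so [Ga³⁺(aq)] ≈ 0.68 M.

0.68 M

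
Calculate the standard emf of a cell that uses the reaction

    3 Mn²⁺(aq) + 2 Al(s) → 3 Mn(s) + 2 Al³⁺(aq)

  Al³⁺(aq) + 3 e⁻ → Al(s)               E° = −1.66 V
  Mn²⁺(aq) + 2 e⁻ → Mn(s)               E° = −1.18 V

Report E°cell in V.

In the reaction as written, Mn²⁺(aq) is reduced (cathode) and Al³⁺(aq) is produced by oxidation at the anode.
E°cell = E°(cathode) − E°(anode) = −1.18 − (−1.66) = +0.48 V.

+0.48 V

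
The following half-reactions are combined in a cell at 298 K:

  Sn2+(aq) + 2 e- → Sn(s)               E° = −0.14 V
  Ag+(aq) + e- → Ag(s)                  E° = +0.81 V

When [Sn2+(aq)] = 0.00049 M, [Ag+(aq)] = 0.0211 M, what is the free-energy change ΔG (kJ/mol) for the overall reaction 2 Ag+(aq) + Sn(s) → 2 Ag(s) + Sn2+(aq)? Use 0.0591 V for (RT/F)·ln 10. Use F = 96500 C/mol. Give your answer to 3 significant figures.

−183 kJ/mol

With Ag⁺/Ag reduced at the cathode, E°cell = +0.81 − (−0.14) = +0.95 V and n = 2.
Q = [Sn2+(aq)] / [Ag+(aq)]^2 = 1.1, so log Q = 0.042 and E = +0.95 − (0.0591/2)(0.042) = +0.9488 V.
ΔG = −nFE = −(2)(96500)(+0.9488) J/mol = −183 kJ/mol.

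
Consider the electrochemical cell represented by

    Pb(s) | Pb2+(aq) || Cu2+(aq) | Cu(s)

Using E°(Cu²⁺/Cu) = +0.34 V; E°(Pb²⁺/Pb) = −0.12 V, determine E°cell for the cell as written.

By convention the left-hand electrode in cell notation is the anode (oxidation) and the right-hand electrode is the cathode (reduction).
E°cell = E°(right) − E°(left) = +0.34 − (−0.12) = +0.46 V.

+0.46 V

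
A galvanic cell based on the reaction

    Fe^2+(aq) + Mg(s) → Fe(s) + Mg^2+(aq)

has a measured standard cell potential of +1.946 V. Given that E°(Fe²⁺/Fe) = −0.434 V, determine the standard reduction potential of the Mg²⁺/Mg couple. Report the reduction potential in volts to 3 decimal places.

−2.380 V

In the reaction as written the Fe²⁺/Fe couple is reduced (cathode) and Mg²⁺/Mg is oxidized (anode), so E°cell = E°(Fe²⁺/Fe) − E°(Mg²⁺/Mg).
E°(Mg²⁺/Mg) = E°(cathode) − E°cell = −0.434 − (+1.946) = −2.380 V.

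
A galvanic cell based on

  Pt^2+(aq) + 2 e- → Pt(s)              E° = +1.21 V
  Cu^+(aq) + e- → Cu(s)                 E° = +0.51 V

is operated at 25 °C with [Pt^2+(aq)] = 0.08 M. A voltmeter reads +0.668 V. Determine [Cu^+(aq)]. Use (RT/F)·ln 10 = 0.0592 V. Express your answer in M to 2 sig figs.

Pt²⁺/Pt is the cathode (higher E°); E°cell = +1.21 − (+0.51) = +0.70 V with n = 2.
Since E = E° − (0.0592/n)·log Q, log Q = n(E° − E)/0.0592 = 1.081.
The balanced reaction is Pt^2+(aq) + 2 Cu(s) → Pt(s) + 2 Cu^+(aq), so Q = [Cu^+(aq)]^2 / [Pt^2+(aq)].
Substituting the known concentrations and solving, log [Cu^+(aq)] = −0.008 and [Cu^+(aq)] = 0.98 M.

0.98 M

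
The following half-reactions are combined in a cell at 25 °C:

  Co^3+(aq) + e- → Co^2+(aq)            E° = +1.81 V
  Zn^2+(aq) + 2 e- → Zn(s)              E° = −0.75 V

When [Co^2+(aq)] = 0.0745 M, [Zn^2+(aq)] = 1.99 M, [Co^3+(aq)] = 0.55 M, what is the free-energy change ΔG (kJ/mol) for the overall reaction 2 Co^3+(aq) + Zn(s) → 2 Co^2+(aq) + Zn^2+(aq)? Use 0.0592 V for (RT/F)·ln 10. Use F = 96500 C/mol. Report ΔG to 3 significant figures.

E°cell = +1.81 − (−0.75) = +2.56 V; the balanced reaction transfers n = 2 electrons.
Q = ([Co^2+(aq)]^2·[Zn^2+(aq)]) / [Co^3+(aq)]^2 = 0.0365, so log Q = −1.438 and E = +2.56 − (0.0592/2)(−1.438) = +2.6026 V.
Finally ΔG = −nFE = −(2)(96500 C/mol)(+2.6026 V) = −502 kJ/mol.

−502 kJ/mol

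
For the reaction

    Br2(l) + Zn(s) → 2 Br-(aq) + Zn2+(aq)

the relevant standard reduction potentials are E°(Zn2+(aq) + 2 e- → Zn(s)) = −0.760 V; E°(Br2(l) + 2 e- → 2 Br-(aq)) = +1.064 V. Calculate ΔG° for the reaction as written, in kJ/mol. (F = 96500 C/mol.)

−352 kJ/mol

In the reaction as written Br2(l) is reduced, so the Br₂/Br⁻ couple is the cathode and Zn²⁺/Zn is the anode.
E°cell = +1.064 − (−0.760) = +1.824 V; balancing electrons gives n = 2.
ΔG° = −nFE°cell = −(2)(96500)(+1.824) J/mol = −352 kJ/mol.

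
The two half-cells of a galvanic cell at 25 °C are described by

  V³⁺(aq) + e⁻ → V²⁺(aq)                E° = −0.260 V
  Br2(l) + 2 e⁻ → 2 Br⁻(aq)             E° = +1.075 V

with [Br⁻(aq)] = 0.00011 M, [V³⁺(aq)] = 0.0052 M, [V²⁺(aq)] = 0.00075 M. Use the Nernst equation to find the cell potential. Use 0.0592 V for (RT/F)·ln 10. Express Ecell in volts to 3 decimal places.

Since E°(Br₂/Br⁻) > E°(V³⁺/V²⁺), Br₂/Br⁻ serves as the cathode.
The standard potential is +1.075 − (−0.260) = +1.335 V and the balanced reaction transfers n = 2 electrons.
The balanced reaction is Br2(l) + 2 V²⁺(aq) → 2 Br⁻(aq) + 2 V³⁺(aq), so Q = ([Br⁻(aq)]^2·[V³⁺(aq)]^2) / [V²⁺(aq)]^2 = 5.82×10^−7 and log Q = −6.235.
Applying E = E° − (RT ln10/nF)·log Q gives +1.335 − (0.0592/2)(−6.235) = +1.520 V.

+1.520 V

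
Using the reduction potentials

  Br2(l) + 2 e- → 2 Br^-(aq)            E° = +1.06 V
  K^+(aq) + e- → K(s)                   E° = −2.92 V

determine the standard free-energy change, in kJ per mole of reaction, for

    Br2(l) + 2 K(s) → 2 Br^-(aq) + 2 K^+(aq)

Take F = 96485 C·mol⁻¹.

In the reaction as written Br2(l) is reduced, so the Br₂/Br⁻ couple is the cathode and K⁺/K is the anode.
E°cell = +1.06 − (−2.92) = +3.98 V; balancing electrons gives n = 2.
ΔG° = −nFE°cell = −(2)(96485)(+3.98) J/mol = −768 kJ/mol.

−768 kJ/mol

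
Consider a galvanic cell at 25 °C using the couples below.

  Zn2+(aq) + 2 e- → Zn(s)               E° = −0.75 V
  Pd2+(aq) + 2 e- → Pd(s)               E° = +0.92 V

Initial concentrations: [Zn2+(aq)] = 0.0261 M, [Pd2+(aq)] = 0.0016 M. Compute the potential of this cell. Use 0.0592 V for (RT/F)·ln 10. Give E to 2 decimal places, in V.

Since E°(Pd²⁺/Pd) > E°(Zn²⁺/Zn), Pd²⁺/Pd serves as the cathode.
The standard potential is +0.92 − (−0.75) = +1.67 V and the balanced reaction transfers n = 2 electrons.
Balancing gives Pd2+(aq) + Zn(s) → Pd(s) + Zn2+(aq); hence Q = [Zn2+(aq)] / [Pd2+(aq)] = 16.3 (log Q = 1.213).
E = E° − (0.0592/n)·log Q = +1.67 − (0.0592/2)(1.213) = +1.63 V.

+1.63 V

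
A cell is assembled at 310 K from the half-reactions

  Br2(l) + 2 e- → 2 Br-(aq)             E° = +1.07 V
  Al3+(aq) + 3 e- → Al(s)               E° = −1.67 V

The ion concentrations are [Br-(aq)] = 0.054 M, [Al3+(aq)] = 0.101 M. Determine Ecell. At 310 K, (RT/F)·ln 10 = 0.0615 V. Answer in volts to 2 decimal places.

+2.84 V

Since E°(Br₂/Br⁻) > E°(Al³⁺/Al), Br₂/Br⁻ serves as the cathode.
E°cell = E°cat − E°an = +1.07 − (−1.67) = +2.74 V; n = 6.
The balanced reaction is 3 Br2(l) + 2 Al(s) → 6 Br-(aq) + 2 Al3+(aq), so Q = [Br-(aq)]^6·[Al3+(aq)]^2 = 2.53×10^−10 and log Q = −9.597.
E = E° − (0.0615/n)·log Q = +2.74 − (0.0615/6)(−9.597) = +2.84 V.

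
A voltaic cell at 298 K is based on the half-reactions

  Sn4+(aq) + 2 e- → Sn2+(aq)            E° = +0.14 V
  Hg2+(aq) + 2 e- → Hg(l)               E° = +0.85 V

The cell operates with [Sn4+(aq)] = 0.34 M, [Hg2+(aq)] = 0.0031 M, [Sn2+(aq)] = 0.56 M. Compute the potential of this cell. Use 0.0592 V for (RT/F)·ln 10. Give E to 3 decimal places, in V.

+0.642 V

Since E°(Hg²⁺/Hg) > E°(Sn⁴⁺/Sn²⁺), Hg²⁺/Hg serves as the cathode.
The standard potential is +0.85 − (+0.14) = +0.71 V and the balanced reaction transfers n = 2 electrons.
The balanced reaction is Hg2+(aq) + Sn2+(aq) → Hg(l) + Sn4+(aq), so Q = [Sn4+(aq)] / ([Hg2+(aq)]·[Sn2+(aq)]) = 196 and log Q = 2.292.
Applying E = E° − (RT ln10/nF)·log Q gives +0.71 − (0.0592/2)(2.292) = +0.642 V.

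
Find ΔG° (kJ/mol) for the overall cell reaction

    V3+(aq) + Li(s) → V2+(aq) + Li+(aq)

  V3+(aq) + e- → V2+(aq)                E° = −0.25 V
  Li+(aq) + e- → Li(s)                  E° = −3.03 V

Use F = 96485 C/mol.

−268 kJ/mol

In the reaction as written V3+(aq) is reduced, so the V³⁺/V²⁺ couple is the cathode and Li⁺/Li is the anode.
E°cell = −0.25 − (−3.03) = +2.78 V; balancing electrons gives n = 1.
ΔG° = −nFE°cell = −(1)(96485)(+2.78) J/mol = −268 kJ/mol.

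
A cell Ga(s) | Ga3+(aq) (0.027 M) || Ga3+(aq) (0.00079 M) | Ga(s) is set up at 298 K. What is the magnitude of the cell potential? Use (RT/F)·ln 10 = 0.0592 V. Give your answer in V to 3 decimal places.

For a concentration cell E°cell = 0, since both electrodes use the same couple.
The compartment with the higher Ga3+(aq) concentration (0.027 M) acts as the cathode; ions are reduced there and produced at the dilute (0.00079 M) anode.
With n = 3, Ecell = −(0.0592/3)·log([dilute]/[conc]) = −(0.0592/3)·log(0.00079/0.027) = +0.030 V.

0.030 V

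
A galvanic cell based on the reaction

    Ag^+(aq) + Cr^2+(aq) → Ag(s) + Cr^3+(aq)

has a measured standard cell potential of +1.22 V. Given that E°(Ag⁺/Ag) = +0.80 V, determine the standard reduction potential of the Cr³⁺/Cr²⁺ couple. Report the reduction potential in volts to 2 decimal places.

−0.42 V

In the reaction as written the Ag⁺/Ag couple is reduced (cathode) and Cr³⁺/Cr²⁺ is oxidized (anode), so E°cell = E°(Ag⁺/Ag) − E°(Cr³⁺/Cr²⁺).
E°(Cr³⁺/Cr²⁺) = E°(cathode) − E°cell = +0.80 − (+1.22) = −0.42 V.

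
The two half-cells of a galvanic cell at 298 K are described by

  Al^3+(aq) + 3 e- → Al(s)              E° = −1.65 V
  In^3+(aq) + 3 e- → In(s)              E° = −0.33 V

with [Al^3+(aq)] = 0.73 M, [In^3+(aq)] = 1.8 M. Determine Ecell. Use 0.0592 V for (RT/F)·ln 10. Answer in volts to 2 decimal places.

In³⁺/In is reduced (cathode, E° = −0.33 V) and Al³⁺/Al is oxidized (anode).
The standard potential is −0.33 − (−1.65) = +1.32 V and the balanced reaction transfers n = 3 electrons.
The balanced reaction is In^3+(aq) + Al(s) → In(s) + Al^3+(aq), so Q = [Al^3+(aq)] / [In^3+(aq)] = 0.406 and log Q = −0.392.
Applying E = E° − (RT ln10/nF)·log Q gives +1.32 − (0.0592/3)(−0.392) = +1.33 V.

+1.33 V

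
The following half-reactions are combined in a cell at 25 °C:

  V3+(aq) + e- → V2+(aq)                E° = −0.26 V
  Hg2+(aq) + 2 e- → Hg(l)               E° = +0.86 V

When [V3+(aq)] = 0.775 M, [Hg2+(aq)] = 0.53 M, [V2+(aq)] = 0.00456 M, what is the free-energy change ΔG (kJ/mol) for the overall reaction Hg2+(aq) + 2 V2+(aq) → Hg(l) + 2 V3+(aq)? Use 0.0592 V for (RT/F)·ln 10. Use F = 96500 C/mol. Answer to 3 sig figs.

−189 kJ/mol

The standard cell potential is +0.86 − (−0.26) = +1.12 V, with n = 2 electrons in the balanced equation.
Here Q = [V3+(aq)]^2 / ([Hg2+(aq)]·[V2+(aq)]^2) = 5.45×10^4 (log Q = 4.736), giving E = +1.12 − (0.0592/2)·(4.736) = +0.9798 V.
Finally ΔG = −nFE = −(2)(96500 C/mol)(+0.9798 V) = −189 kJ/mol.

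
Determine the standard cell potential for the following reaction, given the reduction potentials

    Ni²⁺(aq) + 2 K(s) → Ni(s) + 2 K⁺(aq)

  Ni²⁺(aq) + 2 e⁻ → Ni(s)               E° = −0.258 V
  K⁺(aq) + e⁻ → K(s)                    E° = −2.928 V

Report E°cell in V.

In the reaction as written, Ni²⁺(aq) is reduced (cathode) and K⁺(aq) is produced by oxidation at the anode.
E°cell = E°(cathode) − E°(anode) = −0.258 − (−2.928) = +2.670 V.
The positive value indicates the reaction is spontaneous as written.

+2.670 V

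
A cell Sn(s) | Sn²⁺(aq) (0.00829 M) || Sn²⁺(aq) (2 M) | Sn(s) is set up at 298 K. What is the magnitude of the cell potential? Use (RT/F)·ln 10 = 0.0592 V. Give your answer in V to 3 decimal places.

0.071 V

For a concentration cell E°cell = 0, since both electrodes use the same couple.
The compartment with the higher Sn²⁺(aq) concentration (2 M) acts as the cathode; ions are reduced there and produced at the dilute (0.00829 M) anode.
With n = 2, Ecell = −(0.0592/2)·log([dilute]/[conc]) = −(0.0592/2)·log(0.00829/2) = +0.071 V.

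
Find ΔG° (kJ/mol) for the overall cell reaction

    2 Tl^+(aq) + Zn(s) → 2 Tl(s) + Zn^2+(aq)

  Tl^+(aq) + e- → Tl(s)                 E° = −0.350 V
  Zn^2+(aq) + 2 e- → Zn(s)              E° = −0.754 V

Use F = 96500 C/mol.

−78.0 kJ/mol

In the reaction as written Tl^+(aq) is reduced, so the Tl⁺/Tl couple is the cathode and Zn²⁺/Zn is the anode.
E°cell = −0.350 − (−0.754) = +0.404 V; balancing electrons gives n = 2.
ΔG° = −nFE°cell = −(2)(96500)(+0.404) J/mol = −78.0 kJ/mol.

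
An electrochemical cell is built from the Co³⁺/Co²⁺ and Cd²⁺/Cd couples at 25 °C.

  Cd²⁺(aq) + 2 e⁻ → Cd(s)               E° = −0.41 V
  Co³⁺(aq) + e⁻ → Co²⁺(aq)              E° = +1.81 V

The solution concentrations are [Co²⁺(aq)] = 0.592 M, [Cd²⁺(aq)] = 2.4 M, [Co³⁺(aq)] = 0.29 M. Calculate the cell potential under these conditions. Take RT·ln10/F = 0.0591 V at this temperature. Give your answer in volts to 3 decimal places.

+2.190 V

Since E°(Co³⁺/Co²⁺) > E°(Cd²⁺/Cd), Co³⁺/Co²⁺ serves as the cathode.
E°cell = +1.81 − (−0.41) = +2.22 V, with n = 2 electrons transferred.
For the overall reaction 2 Co³⁺(aq) + Cd(s) → 2 Co²⁺(aq) + Cd²⁺(aq), Q = ([Co²⁺(aq)]^2·[Cd²⁺(aq)]) / [Co³⁺(aq)]^2 = 10, giving log Q = 1.000.
Applying E = E° − (RT ln10/nF)·log Q gives +2.22 − (0.0591/2)(1.000) = +2.190 V.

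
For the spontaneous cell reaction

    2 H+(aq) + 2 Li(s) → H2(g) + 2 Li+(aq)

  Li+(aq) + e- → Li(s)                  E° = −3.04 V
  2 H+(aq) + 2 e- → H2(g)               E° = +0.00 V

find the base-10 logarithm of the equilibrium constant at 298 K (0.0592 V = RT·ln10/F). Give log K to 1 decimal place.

The 2H⁺/H₂ couple is reduced (cathode); E°cell = +0.00 − (−3.04) = +3.04 V with n = 2.
At equilibrium E = 0, so log K = nE°cell / 0.0592 = (2)(+3.04) / 0.0592 = 102.7.

log K = 102.7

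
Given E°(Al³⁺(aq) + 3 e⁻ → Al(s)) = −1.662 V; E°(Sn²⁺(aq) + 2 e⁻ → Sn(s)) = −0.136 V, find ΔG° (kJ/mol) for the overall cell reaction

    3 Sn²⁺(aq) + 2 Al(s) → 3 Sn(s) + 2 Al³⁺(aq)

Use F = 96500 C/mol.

−884 kJ/mol

In the reaction as written Sn²⁺(aq) is reduced, so the Sn²⁺/Sn couple is the cathode and Al³⁺/Al is the anode.
E°cell = −0.136 − (−1.662) = +1.526 V; balancing electrons gives n = 6.
ΔG° = −nFE°cell = −(6)(96500)(+1.526) J/mol = −884 kJ/mol.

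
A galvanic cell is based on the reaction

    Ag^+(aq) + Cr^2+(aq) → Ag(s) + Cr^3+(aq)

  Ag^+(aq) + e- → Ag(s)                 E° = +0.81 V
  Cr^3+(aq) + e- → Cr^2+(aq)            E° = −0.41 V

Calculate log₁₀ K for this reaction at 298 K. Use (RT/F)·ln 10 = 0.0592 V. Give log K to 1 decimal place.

log K = 20.6

The Ag⁺/Ag couple is reduced (cathode); E°cell = +0.81 − (−0.41) = +1.22 V with n = 1.
At equilibrium E = 0, so log K = nE°cell / 0.0592 = (1)(+1.22) / 0.0592 = 20.6.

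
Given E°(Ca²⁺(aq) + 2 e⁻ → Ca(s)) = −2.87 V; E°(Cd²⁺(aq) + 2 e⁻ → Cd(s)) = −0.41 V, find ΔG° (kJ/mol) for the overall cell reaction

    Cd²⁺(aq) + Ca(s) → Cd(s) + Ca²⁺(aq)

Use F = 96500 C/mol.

−475 kJ/mol

In the reaction as written Cd²⁺(aq) is reduced, so the Cd²⁺/Cd couple is the cathode and Ca²⁺/Ca is the anode.
E°cell = −0.41 − (−2.87) = +2.46 V; balancing electrons gives n = 2.
ΔG° = −nFE°cell = −(2)(96500)(+2.46) J/mol = −475 kJ/mol.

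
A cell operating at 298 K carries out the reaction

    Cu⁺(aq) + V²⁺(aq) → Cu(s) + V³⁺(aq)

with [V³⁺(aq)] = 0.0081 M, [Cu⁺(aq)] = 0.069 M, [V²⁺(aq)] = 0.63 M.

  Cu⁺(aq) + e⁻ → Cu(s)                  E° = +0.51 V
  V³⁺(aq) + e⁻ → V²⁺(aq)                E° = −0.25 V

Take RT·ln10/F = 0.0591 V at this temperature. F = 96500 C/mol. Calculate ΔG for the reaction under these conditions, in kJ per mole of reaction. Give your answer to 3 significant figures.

With Cu⁺/Cu reduced at the cathode, E°cell = +0.51 − (−0.25) = +0.76 V and n = 1.
The reaction quotient is [V³⁺(aq)] / ([Cu⁺(aq)]·[V²⁺(aq)]) = 0.186; by Nernst, E = +0.76 − (0.0591/1)(−0.730) = +0.8031 V.
Then ΔG = −nFE = −1 × 96500 × +0.8031 J/mol = −77.5 kJ/mol.

−77.5 kJ/mol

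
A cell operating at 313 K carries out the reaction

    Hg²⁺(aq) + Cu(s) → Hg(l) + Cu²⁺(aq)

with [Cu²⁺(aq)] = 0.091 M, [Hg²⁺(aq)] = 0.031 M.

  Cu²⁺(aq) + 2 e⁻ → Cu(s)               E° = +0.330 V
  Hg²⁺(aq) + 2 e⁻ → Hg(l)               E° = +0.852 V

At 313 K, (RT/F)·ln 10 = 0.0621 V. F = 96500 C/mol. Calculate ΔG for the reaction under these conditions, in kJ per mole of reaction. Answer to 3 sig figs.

−97.9 kJ/mol

E°cell = +0.852 − (+0.330) = +0.522 V; the balanced reaction transfers n = 2 electrons.
The reaction quotient is [Cu²⁺(aq)] / [Hg²⁺(aq)] = 2.94; by Nernst, E = +0.522 − (0.0621/2)(0.468) = +0.5075 V.
Finally ΔG = −nFE = −(2)(96500 C/mol)(+0.5075 V) = −97.9 kJ/mol.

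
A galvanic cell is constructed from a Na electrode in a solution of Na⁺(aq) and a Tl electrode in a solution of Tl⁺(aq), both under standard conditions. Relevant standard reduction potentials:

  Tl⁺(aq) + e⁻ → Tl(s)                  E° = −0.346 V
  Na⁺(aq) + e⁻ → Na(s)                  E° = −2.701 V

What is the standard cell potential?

+2.355 V

The Tl⁺/Tl couple has the higher E°, so Tl ion is reduced (cathode) and Na is oxidized (anode).
E°cell = E°(cathode) − E°(anode) = −0.346 − (−2.701) = +2.355 V.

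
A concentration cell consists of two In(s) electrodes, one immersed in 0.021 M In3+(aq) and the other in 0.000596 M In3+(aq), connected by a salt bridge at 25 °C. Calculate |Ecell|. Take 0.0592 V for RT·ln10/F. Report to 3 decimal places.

For a concentration cell E°cell = 0, since both electrodes use the same couple.
The compartment with the higher In3+(aq) concentration (0.021 M) acts as the cathode; ions are reduced there and produced at the dilute (0.000596 M) anode.
With n = 3, Ecell = −(0.0592/3)·log([dilute]/[conc]) = −(0.0592/3)·log(0.000596/0.021) = +0.031 V.

0.031 V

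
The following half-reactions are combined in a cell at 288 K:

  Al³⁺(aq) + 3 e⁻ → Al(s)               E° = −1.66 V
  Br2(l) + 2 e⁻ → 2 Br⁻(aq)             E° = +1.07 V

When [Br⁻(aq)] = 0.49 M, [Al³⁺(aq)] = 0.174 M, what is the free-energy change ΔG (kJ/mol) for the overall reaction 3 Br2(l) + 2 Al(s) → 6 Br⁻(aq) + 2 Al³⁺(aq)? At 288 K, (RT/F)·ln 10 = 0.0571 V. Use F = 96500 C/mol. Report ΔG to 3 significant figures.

E°cell = +1.07 − (−1.66) = +2.73 V; the balanced reaction transfers n = 6 electrons.
Q = [Br⁻(aq)]^6·[Al³⁺(aq)]^2 = 0.000419, so log Q = −3.378 and E = +2.73 − (0.0571/6)(−3.378) = +2.7621 V.
Then ΔG = −nFE = −6 × 96500 × +2.7621 J/mol = −1600 kJ/mol.

−1600 kJ/mol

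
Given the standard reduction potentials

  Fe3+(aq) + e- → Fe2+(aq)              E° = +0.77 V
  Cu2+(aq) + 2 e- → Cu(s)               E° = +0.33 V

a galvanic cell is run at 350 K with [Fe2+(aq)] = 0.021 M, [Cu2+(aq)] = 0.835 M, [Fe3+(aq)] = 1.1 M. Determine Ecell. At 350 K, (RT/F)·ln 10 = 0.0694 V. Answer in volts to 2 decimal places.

+0.56 V

Since E°(Fe³⁺/Fe²⁺) > E°(Cu²⁺/Cu), Fe³⁺/Fe²⁺ serves as the cathode.
E°cell = +0.77 − (+0.33) = +0.44 V, with n = 2 electrons transferred.
Balancing gives 2 Fe3+(aq) + Cu(s) → 2 Fe2+(aq) + Cu2+(aq); hence Q = ([Fe2+(aq)]^2·[Cu2+(aq)]) / [Fe3+(aq)]^2 = 0.000304 (log Q = −3.517).
E = E° − (0.0694/n)·log Q = +0.44 − (0.0694/2)(−3.517) = +0.56 V.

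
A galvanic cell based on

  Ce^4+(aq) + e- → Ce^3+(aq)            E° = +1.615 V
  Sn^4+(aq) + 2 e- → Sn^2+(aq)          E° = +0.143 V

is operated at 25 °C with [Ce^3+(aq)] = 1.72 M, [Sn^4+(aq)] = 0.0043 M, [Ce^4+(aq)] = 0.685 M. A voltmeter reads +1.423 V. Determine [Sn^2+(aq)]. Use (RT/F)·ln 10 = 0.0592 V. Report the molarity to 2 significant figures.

0.00060 M

Ce⁴⁺/Ce³⁺ is the cathode (higher E°); E°cell = +1.615 − (+0.143) = +1.472 V with n = 2.
Since E = E° − (0.0592/n)·log Q, log Q = n(E° − E)/0.0592 = 1.655.
Balancing electrons gives 2 Ce^4+(aq) + Sn^2+(aq) → 2 Ce^3+(aq) + Sn^4+(aq); thus Q = ([Ce^3+(aq)]^2·[Sn^4+(aq)]) / ([Ce^4+(aq)]^2·[Sn^2+(aq)]).
Isolating [Sn^2+(aq)] in Q = 10^{1.655} yields log [Sn^2+(aq)] = −3.222, i.e. 0.00060 M.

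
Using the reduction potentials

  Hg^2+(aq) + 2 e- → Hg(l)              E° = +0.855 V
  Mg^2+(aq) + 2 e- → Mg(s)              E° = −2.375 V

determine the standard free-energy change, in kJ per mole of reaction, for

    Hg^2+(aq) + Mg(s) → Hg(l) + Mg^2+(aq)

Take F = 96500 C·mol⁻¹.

In the reaction as written Hg^2+(aq) is reduced, so the Hg²⁺/Hg couple is the cathode and Mg²⁺/Mg is the anode.
E°cell = +0.855 − (−2.375) = +3.230 V; balancing electrons gives n = 2.
ΔG° = −nFE°cell = −(2)(96500)(+3.230) J/mol = −623 kJ/mol.

−623 kJ/mol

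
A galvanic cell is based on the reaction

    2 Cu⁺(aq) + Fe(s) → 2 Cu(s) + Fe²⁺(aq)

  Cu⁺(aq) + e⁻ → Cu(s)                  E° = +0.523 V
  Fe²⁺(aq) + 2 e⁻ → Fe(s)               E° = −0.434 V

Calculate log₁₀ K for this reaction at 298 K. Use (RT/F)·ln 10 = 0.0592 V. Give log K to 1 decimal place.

The Cu⁺/Cu couple is reduced (cathode); E°cell = +0.523 − (−0.434) = +0.957 V with n = 2.
At equilibrium E = 0, so log K = nE°cell / 0.0592 = (2)(+0.957) / 0.0592 = 32.3.

log K = 32.3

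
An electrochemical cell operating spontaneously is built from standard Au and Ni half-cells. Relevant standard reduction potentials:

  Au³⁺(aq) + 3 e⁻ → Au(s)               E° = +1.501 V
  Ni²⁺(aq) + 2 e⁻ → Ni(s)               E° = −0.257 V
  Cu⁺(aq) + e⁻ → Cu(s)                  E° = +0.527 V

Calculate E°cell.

The Au³⁺/Au couple has the higher E°, so Au ion is reduced (cathode) and Ni is oxidized (anode).
E°cell = E°(cathode) − E°(anode) = +1.501 − (−0.257) = +1.758 V.

+1.758 V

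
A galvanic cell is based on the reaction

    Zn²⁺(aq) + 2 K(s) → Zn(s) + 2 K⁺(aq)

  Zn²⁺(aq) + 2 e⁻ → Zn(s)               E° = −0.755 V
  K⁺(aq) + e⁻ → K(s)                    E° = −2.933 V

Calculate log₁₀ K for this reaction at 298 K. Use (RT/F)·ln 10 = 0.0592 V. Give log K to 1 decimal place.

The Zn²⁺/Zn couple is reduced (cathode); E°cell = −0.755 − (−2.933) = +2.178 V with n = 2.
At equilibrium E = 0, so log K = nE°cell / 0.0592 = (2)(+2.178) / 0.0592 = 73.6.

log K = 73.6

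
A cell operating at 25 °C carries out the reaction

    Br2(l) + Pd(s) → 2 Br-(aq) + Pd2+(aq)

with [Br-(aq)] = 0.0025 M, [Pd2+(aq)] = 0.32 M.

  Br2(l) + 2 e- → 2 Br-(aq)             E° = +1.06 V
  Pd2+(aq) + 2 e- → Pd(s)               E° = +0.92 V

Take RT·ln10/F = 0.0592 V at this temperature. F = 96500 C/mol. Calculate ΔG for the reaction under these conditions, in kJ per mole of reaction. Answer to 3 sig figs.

With Br₂/Br⁻ reduced at the cathode, E°cell = +1.06 − (+0.92) = +0.14 V and n = 2.
Q = [Br-(aq)]^2·[Pd2+(aq)] = 2×10^−6, so log Q = −5.699 and E = +0.14 − (0.0592/2)(−5.699) = +0.3087 V.
ΔG = −nFE = −(2)(96500)(+0.3087) J/mol = −59.6 kJ/mol.

−59.6 kJ/mol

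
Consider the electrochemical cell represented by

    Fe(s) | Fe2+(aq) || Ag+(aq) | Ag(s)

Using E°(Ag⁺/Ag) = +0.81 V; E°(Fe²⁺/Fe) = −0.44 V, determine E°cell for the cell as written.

+1.25 V

By convention the left-hand electrode in cell notation is the anode (oxidation) and the right-hand electrode is the cathode (reduction).
E°cell = E°(right) − E°(left) = +0.81 − (−0.44) = +1.25 V.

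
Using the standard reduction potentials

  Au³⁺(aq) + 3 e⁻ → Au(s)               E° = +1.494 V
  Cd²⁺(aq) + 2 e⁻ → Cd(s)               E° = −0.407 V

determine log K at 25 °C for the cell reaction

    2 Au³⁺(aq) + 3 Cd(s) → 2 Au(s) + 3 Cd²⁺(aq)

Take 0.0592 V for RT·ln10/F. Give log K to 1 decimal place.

The Au³⁺/Au couple is reduced (cathode); E°cell = +1.494 − (−0.407) = +1.901 V with n = 6.
At equilibrium E = 0, so log K = nE°cell / 0.0592 = (6)(+1.901) / 0.0592 = 192.7.

log K = 192.7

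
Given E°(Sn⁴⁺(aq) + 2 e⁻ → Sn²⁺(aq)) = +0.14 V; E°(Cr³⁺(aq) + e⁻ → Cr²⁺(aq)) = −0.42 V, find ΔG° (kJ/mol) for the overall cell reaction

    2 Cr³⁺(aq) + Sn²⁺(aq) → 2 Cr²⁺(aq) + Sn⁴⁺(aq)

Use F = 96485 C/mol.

In the reaction as written Cr³⁺(aq) is reduced, so the Cr³⁺/Cr²⁺ couple is the cathode and Sn⁴⁺/Sn²⁺ is the anode.
E°cell = −0.42 − (+0.14) = −0.56 V; balancing electrons gives n = 2.
ΔG° = −nFE°cell = −(2)(96485)(−0.56) J/mol = +108 kJ/mol.

+108 kJ/mol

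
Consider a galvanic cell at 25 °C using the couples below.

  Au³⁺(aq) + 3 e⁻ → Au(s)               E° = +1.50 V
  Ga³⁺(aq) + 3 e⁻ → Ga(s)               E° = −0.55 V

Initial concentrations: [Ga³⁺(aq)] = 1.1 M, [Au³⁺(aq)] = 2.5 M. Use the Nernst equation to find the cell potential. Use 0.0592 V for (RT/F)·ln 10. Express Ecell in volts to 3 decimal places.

+2.057 V

The Au³⁺/Au couple has the more positive E°, so it is the cathode; Ga³⁺/Ga is the anode.
E°cell = E°cat − E°an = +1.50 − (−0.55) = +2.05 V; n = 3.
The balanced reaction is Au³⁺(aq) + Ga(s) → Au(s) + Ga³⁺(aq), so Q = [Ga³⁺(aq)] / [Au³⁺(aq)] = 0.44 and log Q = −0.357.
By the Nernst equation, E = +2.05 − (0.0592/3)·(−0.357) = +2.057 V.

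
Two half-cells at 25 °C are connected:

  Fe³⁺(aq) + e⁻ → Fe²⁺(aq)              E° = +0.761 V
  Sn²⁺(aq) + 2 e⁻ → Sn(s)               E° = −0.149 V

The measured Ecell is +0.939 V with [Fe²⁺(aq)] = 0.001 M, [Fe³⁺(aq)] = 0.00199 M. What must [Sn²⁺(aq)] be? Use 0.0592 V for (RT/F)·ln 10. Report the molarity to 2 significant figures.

0.41 M

With Fe³⁺/Fe²⁺ at the cathode and Sn²⁺/Sn at the anode, E°cell = +0.761 − (−0.149) = +0.910 V (n = 2).
Since E = E° − (0.0592/n)·log Q, log Q = n(E° − E)/0.0592 = −0.980.
The balanced reaction is 2 Fe³⁺(aq) + Sn(s) → 2 Fe²⁺(aq) + Sn²⁺(aq), so Q = ([Fe²⁺(aq)]^2·[Sn²⁺(aq)]) / [Fe³⁺(aq)]^2.
Isolating [Sn²⁺(aq)] in Q = 10^{−0.980} yields log [Sn²⁺(aq)] = −0.382, i.e. 0.41 M.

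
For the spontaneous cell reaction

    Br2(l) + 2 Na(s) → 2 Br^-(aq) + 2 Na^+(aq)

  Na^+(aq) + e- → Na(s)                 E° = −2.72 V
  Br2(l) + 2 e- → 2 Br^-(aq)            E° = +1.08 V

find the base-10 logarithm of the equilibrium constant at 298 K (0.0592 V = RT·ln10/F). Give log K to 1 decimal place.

log K = 128.4

The Br₂/Br⁻ couple is reduced (cathode); E°cell = +1.08 − (−2.72) = +3.80 V with n = 2.
At equilibrium E = 0, so log K = nE°cell / 0.0592 = (2)(+3.80) / 0.0592 = 128.4.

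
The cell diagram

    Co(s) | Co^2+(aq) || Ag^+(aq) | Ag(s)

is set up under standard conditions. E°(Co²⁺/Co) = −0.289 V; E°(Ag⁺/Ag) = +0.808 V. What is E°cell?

By convention the left-hand electrode in cell notation is the anode (oxidation) and the right-hand electrode is the cathode (reduction).
E°cell = E°(right) − E°(left) = +0.808 − (−0.289) = +1.097 V.

+1.097 V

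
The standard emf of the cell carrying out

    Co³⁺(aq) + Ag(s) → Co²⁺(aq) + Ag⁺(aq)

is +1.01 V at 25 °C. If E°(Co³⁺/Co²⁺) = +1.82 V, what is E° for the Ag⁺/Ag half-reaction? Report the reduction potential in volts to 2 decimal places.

+0.81 V

In the reaction as written the Co³⁺/Co²⁺ couple is reduced (cathode) and Ag⁺/Ag is oxidized (anode), so E°cell = E°(Co³⁺/Co²⁺) − E°(Ag⁺/Ag).
E°(Ag⁺/Ag) = E°(cathode) − E°cell = +1.82 − (+1.01) = +0.81 V.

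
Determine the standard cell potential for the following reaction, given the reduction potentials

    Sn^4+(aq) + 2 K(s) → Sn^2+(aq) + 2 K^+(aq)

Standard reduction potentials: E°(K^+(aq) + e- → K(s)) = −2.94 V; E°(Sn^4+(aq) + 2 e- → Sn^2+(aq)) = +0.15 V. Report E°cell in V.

+3.09 V

Sn^4+(aq) gains electrons, so the Sn⁴⁺/Sn²⁺ couple is the cathode; the K⁺/K couple is the anode.
E°cell = E°(cathode) − E°(anode) = +0.15 − (−2.94) = +3.09 V.
The positive value indicates the reaction is spontaneous as written.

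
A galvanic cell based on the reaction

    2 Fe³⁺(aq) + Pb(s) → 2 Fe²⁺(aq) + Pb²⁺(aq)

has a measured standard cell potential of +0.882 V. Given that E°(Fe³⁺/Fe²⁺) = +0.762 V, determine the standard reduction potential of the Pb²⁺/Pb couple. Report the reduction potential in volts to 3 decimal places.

In the reaction as written the Fe³⁺/Fe²⁺ couple is reduced (cathode) and Pb²⁺/Pb is oxidized (anode), so E°cell = E°(Fe³⁺/Fe²⁺) − E°(Pb²⁺/Pb).
E°(Pb²⁺/Pb) = E°(cathode) − E°cell = +0.762 − (+0.882) = −0.120 V.

−0.120 V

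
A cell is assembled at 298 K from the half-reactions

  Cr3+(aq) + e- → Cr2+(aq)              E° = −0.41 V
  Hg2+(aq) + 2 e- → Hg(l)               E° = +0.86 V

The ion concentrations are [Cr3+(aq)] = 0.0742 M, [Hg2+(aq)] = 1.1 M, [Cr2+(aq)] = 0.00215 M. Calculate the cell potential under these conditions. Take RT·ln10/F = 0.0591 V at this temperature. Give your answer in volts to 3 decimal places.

Since E°(Hg²⁺/Hg) > E°(Cr³⁺/Cr²⁺), Hg²⁺/Hg serves as the cathode.
E°cell = E°cat − E°an = +0.86 − (−0.41) = +1.27 V; n = 2.
The balanced reaction is Hg2+(aq) + 2 Cr2+(aq) → Hg(l) + 2 Cr3+(aq), so Q = [Cr3+(aq)]^2 / ([Hg2+(aq)]·[Cr2+(aq)]^2) = 1.08×10^3 and log Q = 3.035.
E = E° − (0.0591/n)·log Q = +1.27 − (0.0591/2)(3.035) = +1.180 V.

+1.180 V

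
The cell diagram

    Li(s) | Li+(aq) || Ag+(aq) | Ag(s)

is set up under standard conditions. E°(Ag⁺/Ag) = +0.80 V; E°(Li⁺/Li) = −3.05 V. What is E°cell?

By convention the left-hand electrode in cell notation is the anode (oxidation) and the right-hand electrode is the cathode (reduction).
E°cell = E°(right) − E°(left) = +0.80 − (−3.05) = +3.85 V.

+3.85 V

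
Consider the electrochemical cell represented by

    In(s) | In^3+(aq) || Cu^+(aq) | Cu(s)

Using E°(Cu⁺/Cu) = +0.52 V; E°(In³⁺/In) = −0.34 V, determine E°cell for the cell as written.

+0.86 V

By convention the left-hand electrode in cell notation is the anode (oxidation) and the right-hand electrode is the cathode (reduction).
E°cell = E°(right) − E°(left) = +0.52 − (−0.34) = +0.86 V.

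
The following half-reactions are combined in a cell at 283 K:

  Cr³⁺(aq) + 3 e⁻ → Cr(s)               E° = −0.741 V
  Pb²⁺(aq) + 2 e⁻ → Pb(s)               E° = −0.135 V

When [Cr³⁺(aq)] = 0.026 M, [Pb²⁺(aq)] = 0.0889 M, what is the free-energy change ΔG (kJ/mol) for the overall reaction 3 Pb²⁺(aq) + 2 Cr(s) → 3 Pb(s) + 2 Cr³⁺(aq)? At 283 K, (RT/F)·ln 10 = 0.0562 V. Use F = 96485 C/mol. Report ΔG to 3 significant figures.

−351 kJ/mol

The standard cell potential is −0.135 − (−0.741) = +0.606 V, with n = 6 electrons in the balanced equation.
Here Q = [Cr³⁺(aq)]^2 / [Pb²⁺(aq)]^3 = 0.962 (log Q = −0.017), giving E = +0.606 − (0.0562/6)·(−0.017) = +0.6062 V.
Then ΔG = −nFE = −6 × 96485 × +0.6062 J/mol = −351 kJ/mol.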